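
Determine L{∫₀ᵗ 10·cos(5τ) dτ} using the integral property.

L{∫₀ᵗ f(τ)dτ} = F(s)/s with F(s) = 10s/(s² + 25), so the result is (10s/(s² + 25))/s = 10/(s² + 25)

Final answer: 10/(s² + 25)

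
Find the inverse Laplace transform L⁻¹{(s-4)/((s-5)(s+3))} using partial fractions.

Using partial fractions, f(t) = (e^(5t) + 7e^(-3t))/8

Final answer: (e^(5t) + 7e^(-3t))/8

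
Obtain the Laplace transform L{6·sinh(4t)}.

L{sinh(ωt)} = ω/(s² - ω²), so L{sinh(4t)} = 4/(s² - 16). Then L{6·sinh(4t)} = 6·4/(s² - 16) = 24/(s² - 16)

Final answer: 24/(s² - 16)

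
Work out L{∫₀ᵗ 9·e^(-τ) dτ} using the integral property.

L{∫₀ᵗ f(τ)dτ} = F(s)/s with F(s) = 9/(s+1), so L{∫₀ᵗ 9·e^(-τ) dτ} = 9/(s(s+1))

Final answer: 9/(s(s+1))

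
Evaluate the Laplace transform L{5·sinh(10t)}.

L{sinh(ωt)} = ω/(s² - ω²), so L{sinh(10t)} = 10/(s² - 100). Then L{5·sinh(10t)} = 5·10/(s² - 100) = 50/(s² - 100)

Final answer: 50/(s² - 100)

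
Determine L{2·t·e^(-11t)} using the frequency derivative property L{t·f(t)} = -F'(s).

L{e^(-11t)} = 1/(s+11). By frequency derivative: L{t·e^(-11t)} = -d/ds[1/(s+11)] = -(-1)/(s+11)² = 1/(s+11)². Then L{2·t·e^(-11t)} = 2·1/(s+11)² = 2/(s+11)²

Final answer: 2/(s+11)²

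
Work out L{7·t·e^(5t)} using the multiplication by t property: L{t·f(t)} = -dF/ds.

Using L{t^n·e^(at)} = n!/(s-a)^(n+1), L{t·e^(5t)} = 1/(s-5)^2, so L{7·t·e^(5t)} = 7·1/(s-5)^2 = 7/(s-5)^2

Final answer: 7/(s-5)^2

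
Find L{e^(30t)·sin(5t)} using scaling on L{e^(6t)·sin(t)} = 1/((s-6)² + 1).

Scaling with a=5: L{e^(30t)·sin(5t)} = (1/5) · 1/((s/5-6)² + 1). Simplifying: 5/((s-30)² + 25)

Final answer: 5/((s-30)² + 25)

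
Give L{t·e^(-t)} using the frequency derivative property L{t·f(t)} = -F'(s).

L{e^(-t)} = 1/(s+1). By frequency derivative: L{t·e^(-t)} = -d/ds[1/(s+1)] = -(-1)/(s+1)² = 1/(s+1)²

Final answer: 1/(s+1)²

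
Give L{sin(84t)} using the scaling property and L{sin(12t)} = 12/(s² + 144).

Using L{f(at)} = (1/a)F(s/a) with a=7: L{sin(84t)} = (1/7) · 12/((s/7)² + 144) = (1/7) · 12·49/(s² + 7056) = 84/(s² + 7056)

Final answer: 84/(s² + 7056)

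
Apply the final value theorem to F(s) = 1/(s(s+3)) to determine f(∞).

f(∞) = lim_{s→0} s·1/(s(s+3)) = lim_{s→0} 1/(s+3) = 1/3 = 1/3

Final answer: 1/3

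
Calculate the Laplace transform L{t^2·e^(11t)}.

L{t^n·e^(at)} = n!/(s-a)^(n+1), so L{t^2·e^(11t)} = 2/(s-11)^3

Final answer: 2/(s-11)^3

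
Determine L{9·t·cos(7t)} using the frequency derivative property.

L{cos(7t)} = s/(s² + 49). Derivative: d/ds[s/(s² + 49)] = [(s² + 49) - s·2s]/(s² + 49)² = (49 - s²)/(s² + 49)². So L{t·cos(7t)} = -F'(s) = (s² - 49)/(s² + 49)². Then L{9·t·cos(7t)} = 9·(s² - 49)/(s² + 49)²

Final answer: 9·(s² - 49)/(s² + 49)²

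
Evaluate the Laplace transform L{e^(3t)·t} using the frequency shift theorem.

L{e^(at)·t^n} = n!/(s-a)^(n+1), so L{e^(3t)·t} = 1/(s-3)^2

Final answer: 1/(s-3)^2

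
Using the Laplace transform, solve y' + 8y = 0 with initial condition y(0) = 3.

L{y'} + 8L{y} = 0. sY - 3 + 8Y = 0. Y(s+8) = 3. Y = 3/(s+8)

Final answer: y(t) = 3e^(-8t)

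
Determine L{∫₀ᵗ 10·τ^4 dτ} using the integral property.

L{∫₀ᵗ f(τ)dτ} = F(s)/s with f(t) = 10t^4. F(s) = 240/s^5, so L{∫₀ᵗ 10·τ^4 dτ} = (240/s^5)/s = 240/s^6. (Check: ∫₀ᵗ 10·τ^4 dτ = 10t^5/5.)

Final answer: 240/s^6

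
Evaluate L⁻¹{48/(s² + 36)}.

This is the form c·a/(s² + a²) with a = 6, c = 8. L⁻¹ = 8·sin(6t)

Final answer: 8·sin(6t)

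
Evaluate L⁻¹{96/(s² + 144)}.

This is the form c·a/(s² + a²) with a = 12, c = 8. L⁻¹ = 8·sin(12t)

Final answer: 8·sin(12t)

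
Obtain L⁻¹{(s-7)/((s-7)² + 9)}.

Using frequency shift: L⁻¹{(s-a)/((s-a)² + b²)} = e^(at)cos(bt). Here a=7, b=3

Final answer: e^(7t)·cos(3t)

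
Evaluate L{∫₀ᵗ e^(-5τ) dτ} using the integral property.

L{∫₀ᵗ f(τ)dτ} = F(s)/s with F(s) = 1/(s+5), so L{∫₀ᵗ e^(-5τ) dτ} = 1/(s(s+5))

Final answer: 1/(s(s+5))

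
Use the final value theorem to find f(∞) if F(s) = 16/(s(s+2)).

f(∞) = lim_{s→0} s·16/(s(s+2)) = lim_{s→0} 16/(s+2) = 16/2 = 8

Final answer: 8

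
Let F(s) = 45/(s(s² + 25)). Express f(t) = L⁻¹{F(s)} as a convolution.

45/(s(s² + 25)) = (1/s)·(45/(s² + 25)) = L{1}·L{9·sin(5t)}. So f(t) = 1*(9·sin(5t)) = ∫₀ᵗ 9·sin(5τ) dτ

Final answer: ∫₀ᵗ 9·sin(5τ) dτ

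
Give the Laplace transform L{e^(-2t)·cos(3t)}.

L{e^(at)·cos(ωt)} = (s-a)/((s-a)² + ω²), so L{e^(-2t)·cos(3t)} = (s+2)/((s+2)² + 9)

Final answer: (s+2)/((s+2)² + 9)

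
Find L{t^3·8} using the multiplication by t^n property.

L{8} = 8/s. d^1/ds^1[1/s] = -1/s². d^2/ds^2[1/s] = 2/s^3. d^3/ds^3[1/s] = -6/s^4. So L{t^3} = (-1)^{3}·-6/s^4 = 6/s^4. Then L{t^3·8} = 8·6/s^4 = 48/s^4

Final answer: 48/s^4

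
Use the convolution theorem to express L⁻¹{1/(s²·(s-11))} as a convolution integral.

1/(s²·(s-11)) = (1/s^2)·(1/(s-11)) = L{t}·L{e^(11t)}. So f(t) = t*e^(11t) = ∫₀ᵗ τ·e^(11(t-τ)) dτ

Final answer: ∫₀ᵗ τ·e^(11(t-τ)) dτ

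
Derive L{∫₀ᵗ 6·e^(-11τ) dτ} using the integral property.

L{∫₀ᵗ f(τ)dτ} = F(s)/s with F(s) = 6/(s+11), so L{∫₀ᵗ 6·e^(-11τ) dτ} = 6/(s(s+11))

Final answer: 6/(s(s+11))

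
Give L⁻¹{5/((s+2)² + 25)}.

Form: b/((s-a)² + b²) → e^(at)sin(bt). With a=-2, b=5

Final answer: e^(-2t)·sin(5t)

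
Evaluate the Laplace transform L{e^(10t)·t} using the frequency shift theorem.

L{e^(at)·t^n} = n!/(s-a)^(n+1), so L{e^(10t)·t} = 1/(s-10)^2

Final answer: 1/(s-10)^2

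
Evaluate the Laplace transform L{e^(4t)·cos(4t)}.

L{e^(at)·cos(ωt)} = (s-a)/((s-a)² + ω²), so L{e^(4t)·cos(4t)} = (s-4)/((s-4)² + 16)

Final answer: (s-4)/((s-4)² + 16)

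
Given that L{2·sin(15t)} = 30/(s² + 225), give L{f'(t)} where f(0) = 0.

L{f'(t)} = s·F(s) - f(0) = s·30/(s² + 225) - 0 = 30s/(s² + 225)

Final answer: 30s/(s² + 225)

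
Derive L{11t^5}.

L{t^n} = n!/s^(n+1). So L{11t^5} = 11·5!/s^6 = 1320/s^6

Final answer: 1320/s^6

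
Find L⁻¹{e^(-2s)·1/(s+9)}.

L⁻¹{1/(s+9)} = e^(-9t). By the time shift theorem, L⁻¹{e^(-as)F(s)} = u(t-a)f(t-a) with a=2, so L⁻¹{e^(-2s)·1/(s+9)} = u(t-2)·e^(-9(t-2))

Final answer: u(t-2)·e^(-9(t-2))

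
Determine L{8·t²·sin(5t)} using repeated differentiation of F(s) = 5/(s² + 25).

F(s) = 5/(s² + 25). F'(s) = -10s/(s² + 25)². F''(s) = -10(25 - 3s²)/(s² + 25)³ = (30s² - 250)/(s² + 25)³. So L{t²·sin(5t)} = (-1)² F''(s) = (30s² - 250)/(s² + 25)³. Then L{8·t²·sin(5t)} = 8·(30s² - 250)/(s² + 25)³ = (240s² - 2000)/(s² + 25)³

Final answer: (240s² - 2000)/(s² + 25)³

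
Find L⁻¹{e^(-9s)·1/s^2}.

L⁻¹{1/s^2} = t. By the time shift theorem, L⁻¹{e^(-as)F(s)} = u(t-a)f(t-a) with a=9, so L⁻¹{e^(-9s)·1/s^2} = u(t-9)·(t-9)

Final answer: u(t-9)·(t-9)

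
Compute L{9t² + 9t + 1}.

L{9t² + 9t + 1} = 9·2/s³ + 9/s² + 1/s = 18/s³ + 9/s² + 1/s

Final answer: 18/s³ + 9/s² + 1/s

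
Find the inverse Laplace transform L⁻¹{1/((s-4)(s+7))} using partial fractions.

Decompose: A/(s-4) + B/(s+7). A = 1/11, B = -1/11. f(t) = (e^(4t) - e^(-7t))/11

Final answer: (e^(4t) - e^(-7t))/11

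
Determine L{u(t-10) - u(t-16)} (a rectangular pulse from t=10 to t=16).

L{u(t-a)} = e^(-as)/s. L{u(t-10) - u(t-16)} = (e^(-10s) - e^(-16s))/s

Final answer: (e^(-10s) - e^(-16s))/s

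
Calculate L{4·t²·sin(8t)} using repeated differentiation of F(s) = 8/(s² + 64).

F(s) = 8/(s² + 64). F'(s) = -16s/(s² + 64)². F''(s) = -16(64 - 3s²)/(s² + 64)³ = (48s² - 1024)/(s² + 64)³. So L{t²·sin(8t)} = (-1)² F''(s) = (48s² - 1024)/(s² + 64)³. Then L{4·t²·sin(8t)} = 4·(48s² - 1024)/(s² + 64)³ = (192s² - 4096)/(s² + 64)³

Final answer: (192s² - 4096)/(s² + 64)³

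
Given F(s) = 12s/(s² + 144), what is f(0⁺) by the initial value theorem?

f(0⁺) = lim_{s→∞} s·12s/(s² + 144) = lim_{s→∞} 12s²/(s² + 144) = 12

Final answer: 12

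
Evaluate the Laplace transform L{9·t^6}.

L{t^n} = n!/s^(n+1), so L{t^6} = 720/s^7. Then L{9·t^6} = 9·720/s^7 = 6480/s^7

Final answer: 6480/s^7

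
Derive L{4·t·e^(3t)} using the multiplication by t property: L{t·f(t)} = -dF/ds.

Using L{t^n·e^(at)} = n!/(s-a)^(n+1), L{t·e^(3t)} = 1/(s-3)^2, so L{4·t·e^(3t)} = 4·1/(s-3)^2 = 4/(s-3)^2

Final answer: 4/(s-3)^2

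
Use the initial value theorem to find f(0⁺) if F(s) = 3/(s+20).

f(0⁺) = lim_{s→∞} s·3/(s+20) = lim_{s→∞} 3s/(s+20) = 3

Final answer: 3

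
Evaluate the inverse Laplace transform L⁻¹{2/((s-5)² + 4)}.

Using frequency shift, L⁻¹{2/((s-5)² + 4)} = e^(5t)·sin(2t)

Final answer: e^(5t)·sin(2t)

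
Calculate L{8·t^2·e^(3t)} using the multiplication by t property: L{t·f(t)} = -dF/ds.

Using L{t^n·e^(at)} = n!/(s-a)^(n+1), L{t^2·e^(3t)} = 2/(s-3)^3, so L{8·t^2·e^(3t)} = 8·2/(s-3)^3 = 16/(s-3)^3

Final answer: 16/(s-3)^3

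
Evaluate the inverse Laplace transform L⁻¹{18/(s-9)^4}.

L⁻¹{n!/(s-a)^(n+1)} = t^n·e^(at) with n=3, a=9. So L⁻¹{6/(s-9)^4} = t^3·e^(9t), and L⁻¹{18/(s-9)^4} = (18/6)·t^3·e^(9t) = 3·t^3·e^(9t)

Final answer: 3·t^3·e^(9t)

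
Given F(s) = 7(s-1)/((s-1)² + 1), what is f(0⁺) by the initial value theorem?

f(0⁺) = lim_{s→∞} sF(s) = lim_{s→∞} 7s(s-1)/((s-1)² + 1) = 7

Final answer: 7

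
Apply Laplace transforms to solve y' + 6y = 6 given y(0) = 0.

sY + 6Y = 6/s. Y = 6/(s(s+6)). Partial fractions: Y = 1/s - 1/(s+6)

Final answer: y(t) = (1 - e^(-6t))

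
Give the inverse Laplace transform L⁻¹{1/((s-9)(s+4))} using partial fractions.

Decompose: A/(s-9) + B/(s+4). A = 1/13, B = -1/13. f(t) = (e^(9t) - e^(-4t))/13

Final answer: (e^(9t) - e^(-4t))/13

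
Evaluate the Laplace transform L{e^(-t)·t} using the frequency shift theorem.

L{e^(at)·t^n} = n!/(s-a)^(n+1), so L{e^(-t)·t} = 1/(s+1)^2

Final answer: 1/(s+1)^2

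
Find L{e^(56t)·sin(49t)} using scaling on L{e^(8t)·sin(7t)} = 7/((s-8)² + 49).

Scaling with a=7: L{e^(56t)·sin(49t)} = (1/7) · 7/((s/7-8)² + 49). Simplifying: 49/((s-56)² + 2401)

Final answer: 49/((s-56)² + 2401)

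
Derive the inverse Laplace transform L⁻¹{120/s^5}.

L⁻¹{n!/s^(n+1)} = t^n with n=4. So L⁻¹{24/s^5} = t^4, and L⁻¹{120/s^5} = (120/24)·t^4 = 5·t^4

Final answer: 5·t^4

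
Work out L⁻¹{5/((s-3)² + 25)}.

Form: b/((s-a)² + b²) → e^(at)sin(bt). With a=3, b=5

Final answer: e^(3t)·sin(5t)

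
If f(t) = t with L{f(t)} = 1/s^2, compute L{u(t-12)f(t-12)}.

Time shift theorem: L{u(t-a)f(t-a)} = e^(-as)F(s). Here a=12, F(s) = 1/s^2, so L{u(t-12)f(t-12)} = e^(-12s)·1/s^2

Final answer: e^(-12s)·1/s^2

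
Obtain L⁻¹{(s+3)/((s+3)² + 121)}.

Using frequency shift: L⁻¹{(s-a)/((s-a)² + b²)} = e^(at)cos(bt). Here a=-3, b=11

Final answer: e^(-3t)·cos(11t)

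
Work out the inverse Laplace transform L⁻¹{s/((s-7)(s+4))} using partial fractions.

Using partial fractions, f(t) = (7e^(7t) + 4e^(-4t))/11

Final answer: (7e^(7t) + 4e^(-4t))/11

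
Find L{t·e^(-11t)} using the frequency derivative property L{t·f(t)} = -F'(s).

L{e^(-11t)} = 1/(s+11). By frequency derivative: L{t·e^(-11t)} = -d/ds[1/(s+11)] = -(-1)/(s+11)² = 1/(s+11)²

Final answer: 1/(s+11)²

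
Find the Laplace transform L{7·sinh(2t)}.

L{sinh(ωt)} = ω/(s² - ω²), so L{sinh(2t)} = 2/(s² - 4). Then L{7·sinh(2t)} = 7·2/(s² - 4) = 14/(s² - 4)

Final answer: 14/(s² - 4)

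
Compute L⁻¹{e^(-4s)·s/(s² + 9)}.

L⁻¹{s/(s² + 9)} = cos(3t). By the time shift theorem, L⁻¹{e^(-as)F(s)} = u(t-a)f(t-a) with a=4, so L⁻¹{e^(-4s)·s/(s² + 9)} = u(t-4)·cos(3(t-4))

Final answer: u(t-4)·cos(3(t-4))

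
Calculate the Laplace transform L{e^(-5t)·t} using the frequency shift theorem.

L{e^(at)·t^n} = n!/(s-a)^(n+1), so L{e^(-5t)·t} = 1/(s+5)^2

Final answer: 1/(s+5)^2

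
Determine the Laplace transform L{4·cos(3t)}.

L{cos(ωt)} = s/(s² + ω²), so L{cos(3t)} = s/(s² + 9). Then L{4·cos(3t)} = 4·s/(s² + 9) = 4s/(s² + 9)

Final answer: 4s/(s² + 9)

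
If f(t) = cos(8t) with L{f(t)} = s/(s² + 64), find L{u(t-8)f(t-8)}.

Time shift theorem: L{u(t-a)f(t-a)} = e^(-as)F(s). Here a=8, F(s) = s/(s² + 64), so L{u(t-8)f(t-8)} = e^(-8s)·s/(s² + 64)

Final answer: e^(-8s)·s/(s² + 64)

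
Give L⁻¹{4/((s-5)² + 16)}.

Form: b/((s-a)² + b²) → e^(at)sin(bt). With a=5, b=4

Final answer: e^(5t)·sin(4t)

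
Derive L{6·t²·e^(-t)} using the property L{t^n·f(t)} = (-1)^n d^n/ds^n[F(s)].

L{e^(-t)} = 1/(s+1). d/ds[1/(s+1)] = -1/(s+1)². d²/ds²[1/(s+1)] = 2/(s+1)³. So L{t²·e^(-t)} = (-1)² · 2/(s+1)³ = 2/(s+1)³. Then L{6·t²·e^(-t)} = 6·2/(s+1)³ = 12/(s+1)³

Final answer: 12/(s+1)³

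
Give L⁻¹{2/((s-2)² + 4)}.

Form: b/((s-a)² + b²) → e^(at)sin(bt). With a=2, b=2

Final answer: e^(2t)·sin(2t)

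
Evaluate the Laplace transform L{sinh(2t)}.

L{sinh(ωt)} = ω/(s² - ω²), so L{sinh(2t)} = 2/(s² - 4)

Final answer: 2/(s² - 4)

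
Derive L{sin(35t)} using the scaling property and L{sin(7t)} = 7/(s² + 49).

Using L{f(at)} = (1/a)F(s/a) with a=5: L{sin(35t)} = (1/5) · 7/((s/5)² + 49) = (1/5) · 7·25/(s² + 1225) = 35/(s² + 1225)

Final answer: 35/(s² + 1225)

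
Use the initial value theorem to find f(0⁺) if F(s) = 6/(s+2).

f(0⁺) = lim_{s→∞} s·6/(s+2) = lim_{s→∞} 6s/(s+2) = 6

Final answer: 6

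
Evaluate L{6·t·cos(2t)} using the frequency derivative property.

L{cos(2t)} = s/(s² + 4). Derivative: d/ds[s/(s² + 4)] = [(s² + 4) - s·2s]/(s² + 4)² = (4 - s²)/(s² + 4)². So L{t·cos(2t)} = -F'(s) = (s² - 4)/(s² + 4)². Then L{6·t·cos(2t)} = 6·(s² - 4)/(s² + 4)²

Final answer: 6·(s² - 4)/(s² + 4)²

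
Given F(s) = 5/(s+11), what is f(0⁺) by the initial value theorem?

f(0⁺) = lim_{s→∞} s·5/(s+11) = lim_{s→∞} 5s/(s+11) = 5

Final answer: 5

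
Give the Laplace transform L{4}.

L{4} = 4 · L{1} = 4/s

Final answer: 4/s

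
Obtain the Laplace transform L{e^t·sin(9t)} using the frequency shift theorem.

Frequency shift: L{e^(at)f(t)} = F(s-a). L{e^t·sin(9t)} = 9/((s-1)² + 81)

Final answer: 9/((s-1)² + 81)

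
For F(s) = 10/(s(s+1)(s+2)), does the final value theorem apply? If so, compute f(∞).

Poles of sF(s) = 10/((s+1)(s+2)) are at s = -1 and s = -2, both in the left half-plane. Theorem applies. f(∞) = lim_{s→0} sF(s) = 10/(1·2) = 5

Final answer: 5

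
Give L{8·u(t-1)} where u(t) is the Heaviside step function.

L{u(t-a)} = e^(-as)/s. Here a=1, so L{u(t-1)} = e^(-s)/s, and L{8·u(t-1)} = 8·e^(-s)/s

Final answer: 8·e^(-s)/s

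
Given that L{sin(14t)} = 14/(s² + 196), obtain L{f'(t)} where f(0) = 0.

L{f'(t)} = s·F(s) - f(0) = s·14/(s² + 196) - 0 = 14s/(s² + 196)

Final answer: 14s/(s² + 196)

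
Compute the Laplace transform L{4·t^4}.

L{t^n} = n!/s^(n+1), so L{t^4} = 24/s^5. Then L{4·t^4} = 4·24/s^5 = 96/s^5

Final answer: 96/s^5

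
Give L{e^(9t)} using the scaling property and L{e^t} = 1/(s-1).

Using L{f(at)} = (1/a)F(s/a) with a=9 and f(t) = e^t: L{e^(9t)} = (1/9) · 1/((s/9)-1) = (1/9) · 9/(s-9) = 1/(s-9)

Final answer: 1/(s-9)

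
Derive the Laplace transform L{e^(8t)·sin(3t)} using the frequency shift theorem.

Frequency shift: L{e^(at)f(t)} = F(s-a). L{e^(8t)·sin(3t)} = 3/((s-8)² + 9)

Final answer: 3/((s-8)² + 9)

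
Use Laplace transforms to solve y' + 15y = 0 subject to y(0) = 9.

L{y'} + 15L{y} = 0. sY - 9 + 15Y = 0. Y(s+15) = 9. Y = 9/(s+15)

Final answer: y(t) = 9e^(-15t)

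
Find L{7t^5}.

L{t^n} = n!/s^(n+1). So L{7t^5} = 7·5!/s^6 = 840/s^6

Final answer: 840/s^6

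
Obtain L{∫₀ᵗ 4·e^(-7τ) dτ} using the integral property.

L{∫₀ᵗ f(τ)dτ} = F(s)/s with F(s) = 4/(s+7), so L{∫₀ᵗ 4·e^(-7τ) dτ} = 4/(s(s+7))

Final answer: 4/(s(s+7))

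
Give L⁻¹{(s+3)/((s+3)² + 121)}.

Using frequency shift: L⁻¹{(s-a)/((s-a)² + b²)} = e^(at)cos(bt). Here a=-3, b=11

Final answer: e^(-3t)·cos(11t)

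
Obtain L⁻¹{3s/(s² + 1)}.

This is the form c·s/(s² + a²) with a = 1, c = 3. L⁻¹ = 3·cos(t)

Final answer: 3·cos(t)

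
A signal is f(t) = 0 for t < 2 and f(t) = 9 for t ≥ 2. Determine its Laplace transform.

f(t) = 9·u(t-2). L{u(t-2)} = e^(-2s)/s, so L{f(t)} = 9·e^(-2s)/s

Final answer: 9·e^(-2s)/s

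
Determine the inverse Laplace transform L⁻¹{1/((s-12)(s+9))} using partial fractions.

Decompose: A/(s-12) + B/(s+9). A = 1/21, B = -1/21. f(t) = (e^(12t) - e^(-9t))/21

Final answer: (e^(12t) - e^(-9t))/21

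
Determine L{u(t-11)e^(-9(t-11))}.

u(t-a)f(t-a) with f(t)=e^(-9t). L{e^(-9t)} = 1/(s+9). By time shift: e^(-11s)/(s+9)

Final answer: e^(-11s)/(s+9)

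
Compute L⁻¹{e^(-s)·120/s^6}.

L⁻¹{120/s^6} = t^5. By the time shift theorem, L⁻¹{e^(-as)F(s)} = u(t-a)f(t-a) with a=1, so L⁻¹{e^(-s)·120/s^6} = u(t-1)·(t-1)^5

Final answer: u(t-1)·(t-1)^5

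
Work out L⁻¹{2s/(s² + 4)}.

This is the form c·s/(s² + a²) with a = 2, c = 2. L⁻¹ = 2·cos(2t)

Final answer: 2·cos(2t)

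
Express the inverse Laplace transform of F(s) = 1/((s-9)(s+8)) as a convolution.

1/((s-9)(s+8)) = (1/(s-9))·(1/(s+8)) = L{e^(9t)}·L{e^(-8t)}. So f(t) = e^(9t)*e^(-8t) = ∫₀ᵗ e^(9τ)·e^(-8(t-τ)) dτ

Final answer: ∫₀ᵗ e^(9τ)·e^(-8(t-τ)) dτ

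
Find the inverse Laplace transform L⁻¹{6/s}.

L⁻¹{c/s} = c, so L⁻¹{6/s} = 6

Final answer: 6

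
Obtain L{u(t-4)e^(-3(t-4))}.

u(t-a)f(t-a) with f(t)=e^(-3t). L{e^(-3t)} = 1/(s+3). By time shift: e^(-4s)/(s+3)

Final answer: e^(-4s)/(s+3)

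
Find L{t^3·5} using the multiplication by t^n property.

L{5} = 5/s. d^1/ds^1[1/s] = -1/s². d^2/ds^2[1/s] = 2/s^3. d^3/ds^3[1/s] = -6/s^4. So L{t^3} = (-1)^{3}·-6/s^4 = 6/s^4. Then L{t^3·5} = 5·6/s^4 = 30/s^4

Final answer: 30/s^4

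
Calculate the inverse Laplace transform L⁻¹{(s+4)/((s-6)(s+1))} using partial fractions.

Using partial fractions, f(t) = (10e^(6t) - 3e^(-t))/7

Final answer: (10e^(6t) - 3e^(-t))/7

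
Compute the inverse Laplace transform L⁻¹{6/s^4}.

L⁻¹{n!/s^(n+1)} = t^n with n=3. So L⁻¹{6/s^4} = t^3

Final answer: t^3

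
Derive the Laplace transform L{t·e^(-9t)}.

L{t^n·e^(at)} = n!/(s-a)^(n+1), so L{t·e^(-9t)} = 1/(s+9)^2

Final answer: 1/(s+9)^2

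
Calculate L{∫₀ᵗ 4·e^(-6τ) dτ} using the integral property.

L{∫₀ᵗ f(τ)dτ} = F(s)/s with F(s) = 4/(s+6), so L{∫₀ᵗ 4·e^(-6τ) dτ} = 4/(s(s+6))

Final answer: 4/(s(s+6))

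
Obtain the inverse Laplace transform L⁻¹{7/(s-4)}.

L⁻¹{1/(s-a)} = e^(at), so L⁻¹{1/(s-4)} = e^(4t), and L⁻¹{7/(s-4)} = 7·e^(4t)

Final answer: 7·e^(4t)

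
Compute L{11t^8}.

L{t^n} = n!/s^(n+1). So L{11t^8} = 11·8!/s^9 = 443520/s^9

Final answer: 443520/s^9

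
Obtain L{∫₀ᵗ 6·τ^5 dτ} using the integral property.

L{∫₀ᵗ f(τ)dτ} = F(s)/s with f(t) = 6t^5. F(s) = 720/s^6, so L{∫₀ᵗ 6·τ^5 dτ} = (720/s^6)/s = 720/s^7. (Check: ∫₀ᵗ 6·τ^5 dτ = 6t^6/6.)

Final answer: 720/s^7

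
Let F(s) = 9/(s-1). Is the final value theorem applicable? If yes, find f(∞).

sF(s) = 9s/(s-1) has a pole at s = 1 in the right half-plane. Theorem does NOT apply (unstable system; f(t) = 9·e^t grows without bound).

Final answer: Not applicable (unstable)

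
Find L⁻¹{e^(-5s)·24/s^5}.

L⁻¹{24/s^5} = t^4. By the time shift theorem, L⁻¹{e^(-as)F(s)} = u(t-a)f(t-a) with a=5, so L⁻¹{e^(-5s)·24/s^5} = u(t-5)·(t-5)^4

Final answer: u(t-5)·(t-5)^4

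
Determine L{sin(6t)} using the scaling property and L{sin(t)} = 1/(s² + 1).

Using L{f(at)} = (1/a)F(s/a) with a=6: L{sin(6t)} = (1/6) · 1/((s/6)² + 1) = (1/6) · 1·36/(s² + 36) = 6/(s² + 36)

Final answer: 6/(s² + 36)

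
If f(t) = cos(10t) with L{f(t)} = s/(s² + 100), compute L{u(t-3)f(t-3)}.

Time shift theorem: L{u(t-a)f(t-a)} = e^(-as)F(s). Here a=3, F(s) = s/(s² + 100), so L{u(t-3)f(t-3)} = e^(-3s)·s/(s² + 100)

Final answer: e^(-3s)·s/(s² + 100)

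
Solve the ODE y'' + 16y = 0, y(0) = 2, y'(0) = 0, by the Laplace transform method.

L{y''} + 16L{y} = 0. s²Y - 2s - 0 + 16Y = 0. Y(s² + 16) = 2s. Y = (2s)/(s² + 16). Inverting: y(t) = 2cos(4t)

Final answer: y(t) = 2cos(4t)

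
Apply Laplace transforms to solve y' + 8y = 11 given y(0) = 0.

sY + 8Y = 11/s. Y = 11/(s(s+8)). Partial fractions: Y = 11/8/s - 11/8/(s+8)

Final answer: y(t) = 11/8(1 - e^(-8t))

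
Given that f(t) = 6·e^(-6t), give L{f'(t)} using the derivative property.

f(0) = 6, F(s) = 6/(s+6). L{f'(t)} = s·F(s) - f(0) = 6s/(s+6) - 6 = (6s - 6(s+6))/(s+6) = -36/(s+6)

Final answer: -36/(s+6)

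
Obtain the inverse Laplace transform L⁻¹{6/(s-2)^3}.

L⁻¹{n!/(s-a)^(n+1)} = t^n·e^(at) with n=2, a=2. So L⁻¹{2/(s-2)^3} = t^2·e^(2t), and L⁻¹{6/(s-2)^3} = (6/2)·t^2·e^(2t) = 3·t^2·e^(2t)

Final answer: 3·t^2·e^(2t)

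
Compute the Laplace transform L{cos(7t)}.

L{cos(ωt)} = s/(s² + ω²), so L{cos(7t)} = s/(s² + 49)

Final answer: s/(s² + 49)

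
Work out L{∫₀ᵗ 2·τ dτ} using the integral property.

L{∫₀ᵗ f(τ)dτ} = F(s)/s with f(t) = 2t. F(s) = 2/s^2, so L{∫₀ᵗ 2·τ dτ} = (2/s^2)/s = 2/s^3. (Check: ∫₀ᵗ 2·τ dτ = 2t^2/2.)

Final answer: 2/s^3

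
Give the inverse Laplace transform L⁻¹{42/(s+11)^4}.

L⁻¹{n!/(s-a)^(n+1)} = t^n·e^(at) with n=3, a=-11. So L⁻¹{6/(s+11)^4} = t^3·e^(-11t), and L⁻¹{42/(s+11)^4} = (42/6)·t^3·e^(-11t) = 7·t^3·e^(-11t)

Final answer: 7·t^3·e^(-11t)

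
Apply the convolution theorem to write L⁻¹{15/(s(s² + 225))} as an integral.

15/(s(s² + 225)) = (1/s)·(15/(s² + 225)) = L{1}·L{sin(15t)}. So f(t) = 1*(sin(15t)) = ∫₀ᵗ sin(15τ) dτ

Final answer: ∫₀ᵗ sin(15τ) dτ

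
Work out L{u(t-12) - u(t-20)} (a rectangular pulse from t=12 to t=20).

L{u(t-a)} = e^(-as)/s. L{u(t-12) - u(t-20)} = (e^(-12s) - e^(-20s))/s

Final answer: (e^(-12s) - e^(-20s))/s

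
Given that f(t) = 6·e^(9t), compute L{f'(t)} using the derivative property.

f(0) = 6, F(s) = 6/(s-9). L{f'(t)} = s·F(s) - f(0) = 6s/(s-9) - 6 = (6s - 6(s-9))/(s-9) = 54/(s-9)

Final answer: 54/(s-9)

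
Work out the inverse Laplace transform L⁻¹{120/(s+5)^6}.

L⁻¹{n!/(s-a)^(n+1)} = t^n·e^(at), so L⁻¹{120/(s+5)^6} = t^5·e^(-5t)

Final answer: t^5·e^(-5t)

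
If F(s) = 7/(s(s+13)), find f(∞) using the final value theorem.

f(∞) = lim_{s→0} s·7/(s(s+13)) = lim_{s→0} 7/(s+13) = 7/13 = 7/13

Final answer: 7/13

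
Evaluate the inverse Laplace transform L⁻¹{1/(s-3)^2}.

L⁻¹{n!/(s-a)^(n+1)} = t^n·e^(at), so L⁻¹{1/(s-3)^2} = t·e^(3t)

Final answer: t·e^(3t)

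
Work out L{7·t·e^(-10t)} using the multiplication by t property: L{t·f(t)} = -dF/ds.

Using L{t^n·e^(at)} = n!/(s-a)^(n+1), L{t·e^(-10t)} = 1/(s+10)^2, so L{7·t·e^(-10t)} = 7·1/(s+10)^2 = 7/(s+10)^2

Final answer: 7/(s+10)^2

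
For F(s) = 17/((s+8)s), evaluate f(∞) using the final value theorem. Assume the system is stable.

f(∞) = lim_{s→0} sF(s) = lim_{s→0} 17/(s+8) = 17/8

Final answer: 17/8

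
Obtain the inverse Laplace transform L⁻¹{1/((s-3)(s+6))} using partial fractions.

Decompose: A/(s-3) + B/(s+6). A = 1/9, B = -1/9. f(t) = (e^(3t) - e^(-6t))/9

Final answer: (e^(3t) - e^(-6t))/9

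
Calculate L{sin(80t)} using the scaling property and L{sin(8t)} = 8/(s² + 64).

Using L{f(at)} = (1/a)F(s/a) with a=10: L{sin(80t)} = (1/10) · 8/((s/10)² + 64) = (1/10) · 8·100/(s² + 6400) = 80/(s² + 6400)

Final answer: 80/(s² + 6400)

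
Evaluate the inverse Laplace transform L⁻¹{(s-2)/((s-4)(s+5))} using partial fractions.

Using partial fractions, f(t) = (2e^(4t) + 7e^(-5t))/9

Final answer: (2e^(4t) + 7e^(-5t))/9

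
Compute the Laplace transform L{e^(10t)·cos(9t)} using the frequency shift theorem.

Frequency shift: L{e^(at)f(t)} = F(s-a). L{e^(10t)·cos(9t)} = (s-10)/((s-10)² + 81)

Final answer: (s-10)/((s-10)² + 81)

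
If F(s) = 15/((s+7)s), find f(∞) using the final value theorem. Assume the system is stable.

f(∞) = lim_{s→0} sF(s) = lim_{s→0} 15/(s+7) = 15/7

Final answer: 15/7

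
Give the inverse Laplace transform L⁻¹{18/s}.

L⁻¹{c/s} = c, so L⁻¹{18/s} = 18

Final answer: 18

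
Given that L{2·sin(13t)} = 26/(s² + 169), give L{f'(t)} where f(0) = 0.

L{f'(t)} = s·F(s) - f(0) = s·26/(s² + 169) - 0 = 26s/(s² + 169)

Final answer: 26s/(s² + 169)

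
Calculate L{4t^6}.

L{t^n} = n!/s^(n+1). So L{4t^6} = 4·6!/s^7 = 2880/s^7

Final answer: 2880/s^7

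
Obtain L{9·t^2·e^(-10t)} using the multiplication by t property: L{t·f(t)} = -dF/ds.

Using L{t^n·e^(at)} = n!/(s-a)^(n+1), L{t^2·e^(-10t)} = 2/(s+10)^3, so L{9·t^2·e^(-10t)} = 9·2/(s+10)^3 = 18/(s+10)^3

Final answer: 18/(s+10)^3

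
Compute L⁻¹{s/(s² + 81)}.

This is the form c·s/(s² + a²) with a = 9. L⁻¹ = cos(9t)

Final answer: cos(9t)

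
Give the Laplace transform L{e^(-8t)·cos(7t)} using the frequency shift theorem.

Frequency shift: L{e^(at)f(t)} = F(s-a). L{e^(-8t)·cos(7t)} = (s+8)/((s+8)² + 49)

Final answer: (s+8)/((s+8)² + 49)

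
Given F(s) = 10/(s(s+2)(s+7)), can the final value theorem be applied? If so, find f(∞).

Poles of sF(s) = 10/((s+2)(s+7)) are at s = -2 and s = -7, both in the left half-plane. Theorem applies. f(∞) = lim_{s→0} sF(s) = 10/(2·7) = 5/7

Final answer: 5/7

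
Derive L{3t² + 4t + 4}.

L{3t² + 4t + 4} = 3·2/s³ + 4/s² + 4/s = 6/s³ + 4/s² + 4/s

Final answer: 6/s³ + 4/s² + 4/s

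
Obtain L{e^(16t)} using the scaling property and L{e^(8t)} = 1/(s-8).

Using L{f(at)} = (1/a)F(s/a) with a=2 and f(t) = e^(8t): L{e^(16t)} = (1/2) · 1/((s/2)-8) = (1/2) · 2/(s-16) = 1/(s-16)

Final answer: 1/(s-16)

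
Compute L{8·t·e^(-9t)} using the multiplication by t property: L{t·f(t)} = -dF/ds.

Using L{t^n·e^(at)} = n!/(s-a)^(n+1), L{t·e^(-9t)} = 1/(s+9)^2, so L{8·t·e^(-9t)} = 8·1/(s+9)^2 = 8/(s+9)^2

Final answer: 8/(s+9)^2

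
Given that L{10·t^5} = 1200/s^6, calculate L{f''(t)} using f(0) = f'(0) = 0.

L{f''(t)} = s²F(s) - sf(0) - f'(0) = s²·1200/s^6 - 0 - 0 = 1200/s^4

Final answer: 1200/s^4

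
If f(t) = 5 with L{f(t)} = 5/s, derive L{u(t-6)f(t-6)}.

Time shift theorem: L{u(t-a)f(t-a)} = e^(-as)F(s). Here a=6, F(s) = 5/s, so L{u(t-6)f(t-6)} = e^(-6s)·5/s

Final answer: e^(-6s)·5/s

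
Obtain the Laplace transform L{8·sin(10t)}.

L{sin(ωt)} = ω/(s² + ω²), so L{sin(10t)} = 10/(s² + 100). Then L{8·sin(10t)} = 8·10/(s² + 100) = 80/(s² + 100)

Final answer: 80/(s² + 100)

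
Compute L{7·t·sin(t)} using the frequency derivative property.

L{sin(t)} = 1/(s² + 1). By L{t·f(t)} = -F'(s): -d/ds[1/(s² + 1)] = -(1)·(-2s)/(s² + 1)² = 2s/(s² + 1)². Then L{7·t·sin(t)} = 7·2s/(s² + 1)² = 14s/(s² + 1)²

Final answer: 14s/(s² + 1)²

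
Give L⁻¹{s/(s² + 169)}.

This is the form c·s/(s² + a²) with a = 13. L⁻¹ = cos(13t)

Final answer: cos(13t)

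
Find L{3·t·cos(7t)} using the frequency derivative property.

L{cos(7t)} = s/(s² + 49). Derivative: d/ds[s/(s² + 49)] = [(s² + 49) - s·2s]/(s² + 49)² = (49 - s²)/(s² + 49)². So L{t·cos(7t)} = -F'(s) = (s² - 49)/(s² + 49)². Then L{3·t·cos(7t)} = 3·(s² - 49)/(s² + 49)²

Final answer: 3·(s² - 49)/(s² + 49)²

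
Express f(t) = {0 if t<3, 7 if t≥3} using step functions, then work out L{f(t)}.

f(t) = 7·u(t-3). L{u(t-3)} = e^(-3s)/s, so L{f(t)} = 7·e^(-3s)/s

Final answer: 7·e^(-3s)/s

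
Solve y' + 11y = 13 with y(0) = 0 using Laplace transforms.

sY + 11Y = 13/s. Y = 13/(s(s+11)). Partial fractions: Y = 13/11/s - 13/11/(s+11)

Final answer: y(t) = 13/11(1 - e^(-11t))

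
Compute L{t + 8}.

L{t + 8} = L{t} + 8·L{1} = 1/s² + 8/s

Final answer: 1/s² + 8/s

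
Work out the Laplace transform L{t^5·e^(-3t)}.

L{t^n·e^(at)} = n!/(s-a)^(n+1), so L{t^5·e^(-3t)} = 120/(s+3)^6

Final answer: 120/(s+3)^6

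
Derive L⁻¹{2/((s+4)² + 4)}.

Form: b/((s-a)² + b²) → e^(at)sin(bt). With a=-4, b=2

Final answer: e^(-4t)·sin(2t)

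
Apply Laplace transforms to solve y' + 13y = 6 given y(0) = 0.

sY + 13Y = 6/s. Y = 6/(s(s+13)). Partial fractions: Y = 6/13/s - 6/13/(s+13)

Final answer: y(t) = 6/13(1 - e^(-13t))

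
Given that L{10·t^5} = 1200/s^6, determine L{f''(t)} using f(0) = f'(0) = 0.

L{f''(t)} = s²F(s) - sf(0) - f'(0) = s²·1200/s^6 - 0 - 0 = 1200/s^4

Final answer: 1200/s^4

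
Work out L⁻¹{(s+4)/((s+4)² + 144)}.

Using frequency shift: L⁻¹{(s-a)/((s-a)² + b²)} = e^(at)cos(bt). Here a=-4, b=12

Final answer: e^(-4t)·cos(12t)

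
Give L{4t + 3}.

L{4t + 3} = 4·L{t} + 3·L{1} = 4/s² + 3/s

Final answer: 4/s² + 3/s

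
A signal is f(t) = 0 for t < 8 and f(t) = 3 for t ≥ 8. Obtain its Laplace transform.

f(t) = 3·u(t-8). L{u(t-8)} = e^(-8s)/s, so L{f(t)} = 3·e^(-8s)/s

Final answer: 3·e^(-8s)/s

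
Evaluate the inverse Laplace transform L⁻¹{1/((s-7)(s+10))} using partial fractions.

Decompose: A/(s-7) + B/(s+10). A = 1/17, B = -1/17. f(t) = (e^(7t) - e^(-10t))/17

Final answer: (e^(7t) - e^(-10t))/17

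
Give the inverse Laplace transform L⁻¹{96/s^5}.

L⁻¹{n!/s^(n+1)} = t^n with n=4. So L⁻¹{24/s^5} = t^4, and L⁻¹{96/s^5} = (96/24)·t^4 = 4·t^4

Final answer: 4·t^4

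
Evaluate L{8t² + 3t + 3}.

L{8t² + 3t + 3} = 8·2/s³ + 3/s² + 3/s = 16/s³ + 3/s² + 3/s

Final answer: 16/s³ + 3/s² + 3/s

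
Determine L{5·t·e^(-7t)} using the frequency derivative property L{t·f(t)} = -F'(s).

L{e^(-7t)} = 1/(s+7). By frequency derivative: L{t·e^(-7t)} = -d/ds[1/(s+7)] = -(-1)/(s+7)² = 1/(s+7)². Then L{5·t·e^(-7t)} = 5·1/(s+7)² = 5/(s+7)²

Final answer: 5/(s+7)²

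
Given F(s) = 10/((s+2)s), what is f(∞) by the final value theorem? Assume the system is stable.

f(∞) = lim_{s→0} sF(s) = lim_{s→0} 10/(s+2) = 5

Final answer: 5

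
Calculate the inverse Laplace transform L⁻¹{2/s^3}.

L⁻¹{n!/s^(n+1)} = t^n with n=2. So L⁻¹{2/s^3} = t^2

Final answer: t^2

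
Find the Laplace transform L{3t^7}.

L{3t^7} = 3 · L{t^7} = 3 · 5040/s^8 = 15120/s^8

Final answer: 15120/s^8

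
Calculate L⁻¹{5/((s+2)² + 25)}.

Form: b/((s-a)² + b²) → e^(at)sin(bt). With a=-2, b=5

Final answer: e^(-2t)·sin(5t)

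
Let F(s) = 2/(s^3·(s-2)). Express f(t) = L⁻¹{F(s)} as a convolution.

2/(s^3·(s-2)) = (2/s^3)·(1/(s-2)) = L{t^2}·L{e^(2t)}. So f(t) = t^2*e^(2t) = ∫₀ᵗ τ^2·e^(2(t-τ)) dτ

Final answer: ∫₀ᵗ τ^2·e^(2(t-τ)) dτ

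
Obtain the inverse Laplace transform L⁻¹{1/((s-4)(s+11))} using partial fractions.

Decompose: A/(s-4) + B/(s+11). A = 1/15, B = -1/15. f(t) = (e^(4t) - e^(-11t))/15

Final answer: (e^(4t) - e^(-11t))/15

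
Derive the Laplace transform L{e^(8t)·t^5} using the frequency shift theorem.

L{e^(at)·t^n} = n!/(s-a)^(n+1), so L{e^(8t)·t^5} = 120/(s-8)^6

Final answer: 120/(s-8)^6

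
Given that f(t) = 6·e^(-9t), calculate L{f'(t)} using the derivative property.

f(0) = 6, F(s) = 6/(s+9). L{f'(t)} = s·F(s) - f(0) = 6s/(s+9) - 6 = (6s - 6(s+9))/(s+9) = -54/(s+9)

Final answer: -54/(s+9)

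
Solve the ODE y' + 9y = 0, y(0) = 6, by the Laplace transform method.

L{y'} + 9L{y} = 0. sY - 6 + 9Y = 0. Y(s+9) = 6. Y = 6/(s+9)

Final answer: y(t) = 6e^(-9t)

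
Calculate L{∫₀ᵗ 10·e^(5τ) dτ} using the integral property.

L{∫₀ᵗ f(τ)dτ} = F(s)/s with F(s) = 10/(s-5), so L{∫₀ᵗ 10·e^(5τ) dτ} = 10/(s(s-5))

Final answer: 10/(s(s-5))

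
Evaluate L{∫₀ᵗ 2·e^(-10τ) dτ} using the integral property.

L{∫₀ᵗ f(τ)dτ} = F(s)/s with F(s) = 2/(s+10), so L{∫₀ᵗ 2·e^(-10τ) dτ} = 2/(s(s+10))

Final answer: 2/(s(s+10))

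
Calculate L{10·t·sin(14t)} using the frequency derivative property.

L{sin(14t)} = 14/(s² + 196). By L{t·f(t)} = -F'(s): -d/ds[14/(s² + 196)] = -(14)·(-2s)/(s² + 196)² = 28s/(s² + 196)². Then L{10·t·sin(14t)} = 10·28s/(s² + 196)² = 280s/(s² + 196)²

Final answer: 280s/(s² + 196)²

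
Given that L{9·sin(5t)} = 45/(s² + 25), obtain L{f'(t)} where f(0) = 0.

L{f'(t)} = s·F(s) - f(0) = s·45/(s² + 25) - 0 = 45s/(s² + 25)

Final answer: 45s/(s² + 25)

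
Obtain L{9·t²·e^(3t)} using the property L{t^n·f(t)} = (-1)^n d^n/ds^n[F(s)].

L{e^(3t)} = 1/(s-3). d/ds[1/(s-3)] = -1/(s-3)². d²/ds²[1/(s-3)] = 2/(s-3)³. So L{t²·e^(3t)} = (-1)² · 2/(s-3)³ = 2/(s-3)³. Then L{9·t²·e^(3t)} = 9·2/(s-3)³ = 18/(s-3)³

Final answer: 18/(s-3)³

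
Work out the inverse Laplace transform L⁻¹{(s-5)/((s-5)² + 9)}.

Using frequency shift, L⁻¹{(s-5)/((s-5)² + 9)} = e^(5t)·cos(3t)

Final answer: e^(5t)·cos(3t)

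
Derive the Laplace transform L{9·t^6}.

L{t^n} = n!/s^(n+1), so L{t^6} = 720/s^7. Then L{9·t^6} = 9·720/s^7 = 6480/s^7

Final answer: 6480/s^7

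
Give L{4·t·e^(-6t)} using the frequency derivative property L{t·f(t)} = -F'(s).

L{e^(-6t)} = 1/(s+6). By frequency derivative: L{t·e^(-6t)} = -d/ds[1/(s+6)] = -(-1)/(s+6)² = 1/(s+6)². Then L{4·t·e^(-6t)} = 4·1/(s+6)² = 4/(s+6)²

Final answer: 4/(s+6)²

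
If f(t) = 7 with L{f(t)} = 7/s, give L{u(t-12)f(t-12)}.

Time shift theorem: L{u(t-a)f(t-a)} = e^(-as)F(s). Here a=12, F(s) = 7/s, so L{u(t-12)f(t-12)} = e^(-12s)·7/s

Final answer: e^(-12s)·7/s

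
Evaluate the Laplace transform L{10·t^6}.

L{t^n} = n!/s^(n+1), so L{t^6} = 720/s^7. Then L{10·t^6} = 10·720/s^7 = 7200/s^7

Final answer: 7200/s^7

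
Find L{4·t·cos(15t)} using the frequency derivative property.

L{cos(15t)} = s/(s² + 225). Derivative: d/ds[s/(s² + 225)] = [(s² + 225) - s·2s]/(s² + 225)² = (225 - s²)/(s² + 225)². So L{t·cos(15t)} = -F'(s) = (s² - 225)/(s² + 225)². Then L{4·t·cos(15t)} = 4·(s² - 225)/(s² + 225)²

Final answer: 4·(s² - 225)/(s² + 225)²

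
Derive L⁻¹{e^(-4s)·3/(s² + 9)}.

L⁻¹{3/(s² + 9)} = sin(3t). By the time shift theorem, L⁻¹{e^(-as)F(s)} = u(t-a)f(t-a) with a=4, so L⁻¹{e^(-4s)·3/(s² + 9)} = u(t-4)·sin(3(t-4))

Final answer: u(t-4)·sin(3(t-4))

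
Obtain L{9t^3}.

L{t^n} = n!/s^(n+1). So L{9t^3} = 9·3!/s^4 = 54/s^4

Final answer: 54/s^4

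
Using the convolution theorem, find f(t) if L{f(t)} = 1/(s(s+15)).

1/(s(s+15)) = (1/s)·(1/(s+15)) = L{1}·L{e^(-15t)}. By convolution, f(t) = 1*e^(-15t) = ∫₀ᵗ 1·e^(-15τ) dτ = (1 - e^(-15t))/15

Final answer: (1 - e^(-15t))/15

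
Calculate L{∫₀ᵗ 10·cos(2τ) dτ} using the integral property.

L{∫₀ᵗ f(τ)dτ} = F(s)/s with F(s) = 10s/(s² + 4), so the result is (10s/(s² + 4))/s = 10/(s² + 4)

Final answer: 10/(s² + 4)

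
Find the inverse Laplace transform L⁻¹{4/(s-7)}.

L⁻¹{1/(s-a)} = e^(at), so L⁻¹{1/(s-7)} = e^(7t), and L⁻¹{4/(s-7)} = 4·e^(7t)

Final answer: 4·e^(7t)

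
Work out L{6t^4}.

L{t^n} = n!/s^(n+1). So L{6t^4} = 6·4!/s^5 = 144/s^5

Final answer: 144/s^5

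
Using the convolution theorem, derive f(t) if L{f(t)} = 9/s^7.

9/s^7 = (9/s)·(1/s^6) = L{9}·L{t^5/120}. By convolution, f(t) = 9*t^5/120 = ∫₀ᵗ 9·τ^5/120 dτ = 9·t^6/720

Final answer: 9·t^6/720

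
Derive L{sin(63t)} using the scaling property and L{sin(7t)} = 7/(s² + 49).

Using L{f(at)} = (1/a)F(s/a) with a=9: L{sin(63t)} = (1/9) · 7/((s/9)² + 49) = (1/9) · 7·81/(s² + 3969) = 63/(s² + 3969)

Final answer: 63/(s² + 3969)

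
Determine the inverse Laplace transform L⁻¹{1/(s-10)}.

L⁻¹{1/(s-a)} = e^(at), so L⁻¹{1/(s-10)} = e^(10t)

Final answer: e^(10t)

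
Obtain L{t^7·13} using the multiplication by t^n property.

L{13} = 13/s. d^1/ds^1[1/s] = -1/s². d^2/ds^2[1/s] = 2/s^3. d^3/ds^3[1/s] = -6/s^4. d^4/ds^4[1/s] = 24/s^5. d^5/ds^5[1/s] = -120/s^6. d^6/ds^6[1/s] = 720/s^7. d^7/ds^7[1/s] = -5040/s^8. So L{t^7} = (-1)^{7}·-5040/s^8 = 5040/s^8. Then L{t^7·13} = 13·5040/s^8 = 65520/s^8

Final answer: 65520/s^8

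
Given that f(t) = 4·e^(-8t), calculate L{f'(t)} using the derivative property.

f(0) = 4, F(s) = 4/(s+8). L{f'(t)} = s·F(s) - f(0) = 4s/(s+8) - 4 = (4s - 4(s+8))/(s+8) = -32/(s+8)

Final answer: -32/(s+8)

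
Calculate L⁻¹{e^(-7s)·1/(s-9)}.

L⁻¹{1/(s-9)} = e^(9t). By the time shift theorem, L⁻¹{e^(-as)F(s)} = u(t-a)f(t-a) with a=7, so L⁻¹{e^(-7s)·1/(s-9)} = u(t-7)·e^(9(t-7))

Final answer: u(t-7)·e^(9(t-7))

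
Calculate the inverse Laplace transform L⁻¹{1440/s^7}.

L⁻¹{n!/s^(n+1)} = t^n with n=6. So L⁻¹{720/s^7} = t^6, and L⁻¹{1440/s^7} = (1440/720)·t^6 = 2·t^6

Final answer: 2·t^6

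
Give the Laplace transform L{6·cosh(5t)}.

L{cosh(ωt)} = s/(s² - ω²), so L{cosh(5t)} = s/(s² - 25). Then L{6·cosh(5t)} = 6·s/(s² - 25) = 6s/(s² - 25)

Final answer: 6s/(s² - 25)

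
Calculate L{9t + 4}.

L{9t + 4} = 9·L{t} + 4·L{1} = 9/s² + 4/s

Final answer: 9/s² + 4/s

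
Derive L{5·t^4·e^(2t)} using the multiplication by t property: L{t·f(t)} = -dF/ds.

Using L{t^n·e^(at)} = n!/(s-a)^(n+1), L{t^4·e^(2t)} = 24/(s-2)^5, so L{5·t^4·e^(2t)} = 5·24/(s-2)^5 = 120/(s-2)^5

Final answer: 120/(s-2)^5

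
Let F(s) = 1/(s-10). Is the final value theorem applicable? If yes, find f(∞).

sF(s) = s/(s-10) has a pole at s = 10 in the right half-plane. Theorem does NOT apply (unstable system; f(t) = e^(10t) grows without bound).

Final answer: Not applicable (unstable)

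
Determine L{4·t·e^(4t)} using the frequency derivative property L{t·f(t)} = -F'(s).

L{e^(4t)} = 1/(s-4). By frequency derivative: L{t·e^(4t)} = -d/ds[1/(s-4)] = -(-1)/(s-4)² = 1/(s-4)². Then L{4·t·e^(4t)} = 4·1/(s-4)² = 4/(s-4)²

Final answer: 4/(s-4)²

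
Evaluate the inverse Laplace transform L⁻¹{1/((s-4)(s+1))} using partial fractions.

Decompose: A/(s-4) + B/(s+1). A = 1/5, B = -1/5. f(t) = (e^(4t) - e^(-t))/5

Final answer: (e^(4t) - e^(-t))/5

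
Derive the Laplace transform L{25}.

L{25} = 25 · L{1} = 25/s

Final answer: 25/s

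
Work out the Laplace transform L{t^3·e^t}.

L{t^n·e^(at)} = n!/(s-a)^(n+1), so L{t^3·e^t} = 6/(s-1)^4

Final answer: 6/(s-1)^4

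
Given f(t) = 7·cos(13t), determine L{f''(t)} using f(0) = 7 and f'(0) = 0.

F(s) = 7s/(s² + 169). L{f''(t)} = s²F(s) - sf(0) - f'(0) = 7s³/(s² + 169) - 7s = (7s³ - 7s(s² + 169))/(s² + 169) = -1183s/(s² + 169)

Final answer: -1183s/(s² + 169)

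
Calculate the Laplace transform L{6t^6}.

L{6t^6} = 6 · L{t^6} = 6 · 720/s^7 = 4320/s^7

Final answer: 4320/s^7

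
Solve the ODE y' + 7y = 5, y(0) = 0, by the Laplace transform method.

sY + 7Y = 5/s. Y = 5/(s(s+7)). Partial fractions: Y = 5/7/s - 5/7/(s+7)

Final answer: y(t) = 5/7(1 - e^(-7t))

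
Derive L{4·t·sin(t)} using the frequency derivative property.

L{sin(t)} = 1/(s² + 1). By L{t·f(t)} = -F'(s): -d/ds[1/(s² + 1)] = -(1)·(-2s)/(s² + 1)² = 2s/(s² + 1)². Then L{4·t·sin(t)} = 4·2s/(s² + 1)² = 8s/(s² + 1)²

Final answer: 8s/(s² + 1)²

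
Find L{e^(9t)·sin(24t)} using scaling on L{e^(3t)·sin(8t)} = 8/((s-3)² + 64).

Scaling with a=3: L{e^(9t)·sin(24t)} = (1/3) · 8/((s/3-3)² + 64). Simplifying: 24/((s-9)² + 576)

Final answer: 24/((s-9)² + 576)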